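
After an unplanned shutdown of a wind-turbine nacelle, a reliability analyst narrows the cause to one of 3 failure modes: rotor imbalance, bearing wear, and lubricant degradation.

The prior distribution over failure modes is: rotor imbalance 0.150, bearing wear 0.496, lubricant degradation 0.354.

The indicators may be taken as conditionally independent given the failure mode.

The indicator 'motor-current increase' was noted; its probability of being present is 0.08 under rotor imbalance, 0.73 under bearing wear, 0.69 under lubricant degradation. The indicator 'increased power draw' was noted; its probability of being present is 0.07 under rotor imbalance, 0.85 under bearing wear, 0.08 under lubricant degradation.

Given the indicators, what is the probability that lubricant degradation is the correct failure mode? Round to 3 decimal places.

0.060

Multiply each prior by the joint likelihood of the indicator pattern:
  rotor imbalance: 0.150 × 0.08 × 0.07 = 0.00084
  bearing wear: 0.496 × 0.73 × 0.85 = 0.30777
  lubricant degradation: 0.354 × 0.69 × 0.08 = 0.019541
Normalizing constant Z = 0.00084 + 0.30777 + 0.019541 = 0.32815.
P(lubricant degradation | evidence) = 0.019541 / 0.32815 ≈ 0.060.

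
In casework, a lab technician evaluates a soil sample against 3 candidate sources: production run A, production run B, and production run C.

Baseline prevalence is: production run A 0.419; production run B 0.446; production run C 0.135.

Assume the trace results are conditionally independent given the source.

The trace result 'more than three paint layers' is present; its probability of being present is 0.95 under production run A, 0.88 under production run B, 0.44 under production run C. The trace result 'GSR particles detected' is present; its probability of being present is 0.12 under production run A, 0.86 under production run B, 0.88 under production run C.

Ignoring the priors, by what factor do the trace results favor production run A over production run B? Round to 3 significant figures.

0.151

Joint likelihood of the trace result pattern under each hypothesis:
  production run A: 0.95 × 0.12 = 0.114
  production run B: 0.88 × 0.86 = 0.7568
Bayes factor = 0.114 / 0.7568 ≈ 0.151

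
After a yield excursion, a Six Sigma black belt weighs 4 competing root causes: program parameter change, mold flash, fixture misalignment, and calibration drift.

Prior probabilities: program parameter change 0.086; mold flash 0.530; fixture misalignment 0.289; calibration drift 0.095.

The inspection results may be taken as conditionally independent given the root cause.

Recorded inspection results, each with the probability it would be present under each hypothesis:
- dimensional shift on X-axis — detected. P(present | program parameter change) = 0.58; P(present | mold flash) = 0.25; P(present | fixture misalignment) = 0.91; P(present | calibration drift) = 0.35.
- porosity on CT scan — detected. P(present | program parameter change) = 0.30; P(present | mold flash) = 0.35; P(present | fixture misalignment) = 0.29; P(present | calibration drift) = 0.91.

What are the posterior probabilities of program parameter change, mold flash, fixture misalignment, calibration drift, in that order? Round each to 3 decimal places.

Multiply each prior by the joint likelihood of the inspection result pattern:
  program parameter change: 0.086 × 0.58 × 0.30 = 0.014964
  mold flash: 0.530 × 0.25 × 0.35 = 0.046375
  fixture misalignment: 0.289 × 0.91 × 0.29 = 0.076267
  calibration drift: 0.095 × 0.35 × 0.91 = 0.030257
Marginal likelihood of the evidence = 0.16786.
P(program parameter change | evidence) = 0.014964 / 0.16786 ≈ 0.089
P(mold flash | evidence) = 0.046375 / 0.16786 ≈ 0.276
P(fixture misalignment | evidence) = 0.076267 / 0.16786 ≈ 0.454
P(calibration drift | evidence) = 0.030257 / 0.16786 ≈ 0.180

0.089, 0.276, 0.454, 0.180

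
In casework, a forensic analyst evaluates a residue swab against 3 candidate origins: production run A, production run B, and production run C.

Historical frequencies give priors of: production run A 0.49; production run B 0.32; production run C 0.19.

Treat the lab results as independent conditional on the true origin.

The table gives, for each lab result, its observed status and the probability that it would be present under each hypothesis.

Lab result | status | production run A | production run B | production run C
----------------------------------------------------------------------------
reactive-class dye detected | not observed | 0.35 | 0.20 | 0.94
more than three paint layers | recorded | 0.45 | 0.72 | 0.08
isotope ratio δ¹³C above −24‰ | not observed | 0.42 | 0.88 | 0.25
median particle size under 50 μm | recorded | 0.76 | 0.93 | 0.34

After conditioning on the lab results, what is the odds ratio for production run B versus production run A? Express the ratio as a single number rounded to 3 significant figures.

0.326

Posterior odds equal prior odds times the likelihood ratio; only the two competing hypotheses matter (using 1 − P(present | H) for each absent lab result).
  production run B: 0.32 × (1 − 0.20) × 0.72 × (1 − 0.88) × 0.93 = 0.02057
  production run A: 0.49 × (1 − 0.35) × 0.45 × (1 − 0.42) × 0.76 = 0.063178
Posterior odds = 0.02057 / 0.063178 ≈ 0.326.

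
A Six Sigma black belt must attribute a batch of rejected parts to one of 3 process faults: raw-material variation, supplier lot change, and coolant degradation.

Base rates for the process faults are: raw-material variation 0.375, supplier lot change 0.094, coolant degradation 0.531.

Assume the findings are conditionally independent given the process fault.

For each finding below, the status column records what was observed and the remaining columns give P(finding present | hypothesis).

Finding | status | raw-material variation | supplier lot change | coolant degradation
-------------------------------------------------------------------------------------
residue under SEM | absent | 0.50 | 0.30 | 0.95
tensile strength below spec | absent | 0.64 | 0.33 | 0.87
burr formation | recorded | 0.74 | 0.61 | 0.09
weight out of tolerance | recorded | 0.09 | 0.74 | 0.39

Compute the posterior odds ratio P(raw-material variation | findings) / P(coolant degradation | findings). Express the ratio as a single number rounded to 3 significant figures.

37.1

Unnormalized posterior weight (prior times the finding likelihoods) for each of the two hypotheses (using 1 − P(present | H) for each absent finding):
  raw-material variation: 0.375 × (1 − 0.50) × (1 − 0.64) × 0.74 × 0.09 = 0.0044955
  coolant degradation: 0.531 × (1 − 0.95) × (1 − 0.87) × 0.09 × 0.39 = 0.00012115
Odds(raw-material variation : coolant degradation) = 0.0044955 / 0.00012115 ≈ 37.1.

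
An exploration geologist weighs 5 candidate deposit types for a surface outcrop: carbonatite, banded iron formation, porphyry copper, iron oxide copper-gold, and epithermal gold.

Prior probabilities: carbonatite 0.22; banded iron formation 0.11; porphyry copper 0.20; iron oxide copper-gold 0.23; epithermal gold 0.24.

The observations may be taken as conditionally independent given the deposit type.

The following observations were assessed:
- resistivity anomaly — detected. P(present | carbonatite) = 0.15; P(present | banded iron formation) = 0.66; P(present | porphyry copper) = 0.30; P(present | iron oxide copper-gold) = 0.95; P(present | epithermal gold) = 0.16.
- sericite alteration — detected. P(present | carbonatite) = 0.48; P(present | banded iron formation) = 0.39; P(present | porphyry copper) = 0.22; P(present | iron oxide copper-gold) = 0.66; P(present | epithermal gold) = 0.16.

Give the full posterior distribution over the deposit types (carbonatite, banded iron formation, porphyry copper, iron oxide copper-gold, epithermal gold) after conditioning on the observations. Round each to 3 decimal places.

0.076, 0.136, 0.064, 0.694, 0.030

For each hypothesis, the unnormalized posterior weight is prior × product of the observation likelihoods:
  carbonatite: 0.22 × 0.15 × 0.48 = 0.01584
  banded iron formation: 0.11 × 0.66 × 0.39 = 0.028314
  porphyry copper: 0.20 × 0.30 × 0.22 = 0.0132
  iron oxide copper-gold: 0.23 × 0.95 × 0.66 = 0.14421
  epithermal gold: 0.24 × 0.16 × 0.16 = 0.006144
Normalizing constant Z = 0.01584 + 0.028314 + 0.0132 + 0.14421 + 0.006144 = 0.20771.
P(carbonatite | evidence) = 0.01584 / 0.20771 ≈ 0.076
P(banded iron formation | evidence) = 0.028314 / 0.20771 ≈ 0.136
P(porphyry copper | evidence) = 0.0132 / 0.20771 ≈ 0.064
P(iron oxide copper-gold | evidence) = 0.14421 / 0.20771 ≈ 0.694
P(epithermal gold | evidence) = 0.006144 / 0.20771 ≈ 0.030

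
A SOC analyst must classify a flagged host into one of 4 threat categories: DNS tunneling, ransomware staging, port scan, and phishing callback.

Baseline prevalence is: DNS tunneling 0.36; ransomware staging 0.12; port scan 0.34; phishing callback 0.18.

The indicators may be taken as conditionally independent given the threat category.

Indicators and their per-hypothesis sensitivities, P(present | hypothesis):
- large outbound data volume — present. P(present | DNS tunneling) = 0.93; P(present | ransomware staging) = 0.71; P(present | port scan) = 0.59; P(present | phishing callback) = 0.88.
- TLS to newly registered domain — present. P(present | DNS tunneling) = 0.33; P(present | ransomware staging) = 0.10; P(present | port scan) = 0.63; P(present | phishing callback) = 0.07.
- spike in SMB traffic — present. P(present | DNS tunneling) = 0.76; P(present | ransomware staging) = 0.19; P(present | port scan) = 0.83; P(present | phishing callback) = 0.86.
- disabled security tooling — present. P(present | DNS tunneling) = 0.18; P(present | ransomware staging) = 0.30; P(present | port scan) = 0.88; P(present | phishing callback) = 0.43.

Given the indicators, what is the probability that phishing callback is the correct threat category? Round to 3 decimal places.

For each hypothesis, the unnormalized posterior weight is prior × product of the indicator likelihoods:
  DNS tunneling: 0.36 × 0.93 × 0.33 × 0.76 × 0.18 = 0.015114
  ransomware staging: 0.12 × 0.71 × 0.10 × 0.19 × 0.30 = 0.00048564
  port scan: 0.34 × 0.59 × 0.63 × 0.83 × 0.88 = 0.092306
  phishing callback: 0.18 × 0.88 × 0.07 × 0.86 × 0.43 = 0.0041003
The unnormalized weights sum to 0.11201.
P(phishing callback | evidence) = 0.0041003 / 0.11201 ≈ 0.037.

0.037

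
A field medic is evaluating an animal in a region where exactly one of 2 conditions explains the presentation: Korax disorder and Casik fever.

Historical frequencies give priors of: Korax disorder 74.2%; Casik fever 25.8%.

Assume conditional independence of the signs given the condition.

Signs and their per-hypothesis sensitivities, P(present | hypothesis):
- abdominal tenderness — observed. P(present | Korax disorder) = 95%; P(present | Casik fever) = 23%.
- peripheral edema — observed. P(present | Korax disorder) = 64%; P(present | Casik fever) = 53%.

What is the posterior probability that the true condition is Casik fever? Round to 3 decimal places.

0.065

By Bayes' rule with conditional independence, the unnormalized weight for each hypothesis is prior × ∏ likelihoods:
  Korax disorder: 0.742 × 0.95 × 0.64 = 0.45114
  Casik fever: 0.258 × 0.23 × 0.53 = 0.03145
The unnormalized weights sum to 0.48259.
P(Casik fever | evidence) = 0.03145 / 0.48259 ≈ 0.065.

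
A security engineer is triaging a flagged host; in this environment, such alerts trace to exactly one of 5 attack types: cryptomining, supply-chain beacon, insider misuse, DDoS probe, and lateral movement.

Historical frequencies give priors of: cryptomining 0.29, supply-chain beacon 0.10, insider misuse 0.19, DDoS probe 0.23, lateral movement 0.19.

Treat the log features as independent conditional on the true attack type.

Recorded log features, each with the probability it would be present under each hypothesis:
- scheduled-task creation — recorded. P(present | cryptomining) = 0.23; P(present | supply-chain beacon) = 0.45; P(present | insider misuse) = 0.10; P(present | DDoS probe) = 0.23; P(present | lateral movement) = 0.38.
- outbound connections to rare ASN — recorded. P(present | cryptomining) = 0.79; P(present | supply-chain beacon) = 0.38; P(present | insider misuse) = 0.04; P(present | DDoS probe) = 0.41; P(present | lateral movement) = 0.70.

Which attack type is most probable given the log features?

Multiply each prior by the joint likelihood of the log feature pattern:
  cryptomining: 0.29 × 0.23 × 0.79 = 0.052693
  supply-chain beacon: 0.10 × 0.45 × 0.38 = 0.0171
  insider misuse: 0.19 × 0.10 × 0.04 = 0.00076
  DDoS probe: 0.23 × 0.23 × 0.41 = 0.021689
  lateral movement: 0.19 × 0.38 × 0.70 = 0.05054
Marginal likelihood of the evidence = 0.14278.
P(cryptomining | evidence) ≈ 0.052693 / 0.14278 ≈ 0.369
P(supply-chain beacon | evidence) ≈ 0.0171 / 0.14278 ≈ 0.120
P(insider misuse | evidence) ≈ 0.00076 / 0.14278 ≈ 0.005
P(DDoS probe | evidence) ≈ 0.021689 / 0.14278 ≈ 0.152
P(lateral movement | evidence) ≈ 0.05054 / 0.14278 ≈ 0.354
The largest is 0.369, so cryptomining is most probable.

cryptomining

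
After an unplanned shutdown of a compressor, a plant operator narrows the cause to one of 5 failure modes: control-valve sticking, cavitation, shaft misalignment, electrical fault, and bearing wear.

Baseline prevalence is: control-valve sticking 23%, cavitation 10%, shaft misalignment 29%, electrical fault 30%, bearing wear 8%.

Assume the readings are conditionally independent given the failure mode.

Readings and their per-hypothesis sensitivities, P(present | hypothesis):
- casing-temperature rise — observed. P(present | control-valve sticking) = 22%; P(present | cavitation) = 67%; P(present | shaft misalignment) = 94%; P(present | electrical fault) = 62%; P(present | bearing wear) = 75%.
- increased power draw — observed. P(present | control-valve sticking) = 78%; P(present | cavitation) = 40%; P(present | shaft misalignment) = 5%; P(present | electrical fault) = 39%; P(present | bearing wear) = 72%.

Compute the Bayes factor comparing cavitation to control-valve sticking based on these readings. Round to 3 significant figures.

1.56

Joint likelihood of the reading pattern under each hypothesis:
  cavitation: 0.67 × 0.40 = 0.268
  control-valve sticking: 0.22 × 0.78 = 0.1716
Bayes factor = 0.268 / 0.1716 ≈ 1.56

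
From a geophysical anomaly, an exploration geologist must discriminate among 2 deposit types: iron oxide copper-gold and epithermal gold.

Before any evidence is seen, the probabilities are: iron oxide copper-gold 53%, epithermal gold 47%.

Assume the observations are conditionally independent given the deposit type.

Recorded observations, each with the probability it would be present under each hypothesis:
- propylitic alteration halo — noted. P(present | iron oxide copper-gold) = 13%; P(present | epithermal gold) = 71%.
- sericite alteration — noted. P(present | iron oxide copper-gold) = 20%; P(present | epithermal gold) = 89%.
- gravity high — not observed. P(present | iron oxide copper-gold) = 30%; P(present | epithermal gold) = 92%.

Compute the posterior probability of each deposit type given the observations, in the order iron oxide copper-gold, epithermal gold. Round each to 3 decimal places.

0.289, 0.711

Multiply each prior by the joint likelihood of the evidence pattern (using 1 − P(present | H) for each absent observation):
  iron oxide copper-gold: 0.53 × 0.13 × 0.20 × (1 − 0.30) = 0.009646
  epithermal gold: 0.47 × 0.71 × 0.89 × (1 − 0.92) = 0.023759
Normalizing constant Z = 0.009646 + 0.023759 = 0.033405.
P(iron oxide copper-gold | evidence) = 0.009646 / 0.033405 ≈ 0.289
P(epithermal gold | evidence) = 0.023759 / 0.033405 ≈ 0.711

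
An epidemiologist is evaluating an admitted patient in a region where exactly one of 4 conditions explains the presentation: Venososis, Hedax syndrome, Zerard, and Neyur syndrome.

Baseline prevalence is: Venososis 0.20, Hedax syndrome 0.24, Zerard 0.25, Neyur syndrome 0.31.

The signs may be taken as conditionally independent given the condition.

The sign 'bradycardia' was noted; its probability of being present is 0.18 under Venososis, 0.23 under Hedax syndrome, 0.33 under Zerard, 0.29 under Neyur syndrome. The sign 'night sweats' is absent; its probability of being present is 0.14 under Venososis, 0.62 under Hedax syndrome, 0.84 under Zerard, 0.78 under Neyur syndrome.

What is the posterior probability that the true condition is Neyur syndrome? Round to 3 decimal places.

0.233

By Bayes' rule with conditional independence, the unnormalized weight for each hypothesis is prior × ∏ likelihoods (using 1 − P(present | H) for each absent sign):
  Venososis: 0.20 × 0.18 × (1 − 0.14) = 0.03096
  Hedax syndrome: 0.24 × 0.23 × (1 − 0.62) = 0.020976
  Zerard: 0.25 × 0.33 × (1 − 0.84) = 0.0132
  Neyur syndrome: 0.31 × 0.29 × (1 − 0.78) = 0.019778
Normalizing constant Z = 0.03096 + 0.020976 + 0.0132 + 0.019778 = 0.084914.
P(Neyur syndrome | evidence) = 0.019778 / 0.084914 ≈ 0.233.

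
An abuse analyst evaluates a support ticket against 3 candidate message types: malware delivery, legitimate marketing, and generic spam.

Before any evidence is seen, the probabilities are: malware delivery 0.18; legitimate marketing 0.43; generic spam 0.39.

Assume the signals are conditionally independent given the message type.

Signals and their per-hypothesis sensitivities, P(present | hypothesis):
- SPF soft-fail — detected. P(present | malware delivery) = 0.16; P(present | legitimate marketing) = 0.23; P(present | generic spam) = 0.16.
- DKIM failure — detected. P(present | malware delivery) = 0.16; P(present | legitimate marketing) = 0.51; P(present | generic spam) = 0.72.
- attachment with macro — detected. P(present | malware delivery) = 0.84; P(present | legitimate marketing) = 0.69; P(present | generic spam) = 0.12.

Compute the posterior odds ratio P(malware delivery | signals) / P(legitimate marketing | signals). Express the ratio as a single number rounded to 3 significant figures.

The normalizing constant cancels in an odds ratio, so compute prior × likelihood for the two hypotheses only:
  malware delivery: 0.18 × 0.16 × 0.16 × 0.84 = 0.0038707
  legitimate marketing: 0.43 × 0.23 × 0.51 × 0.69 = 0.034803
Odds(malware delivery : legitimate marketing) = 0.0038707 / 0.034803 ≈ 0.111.

0.111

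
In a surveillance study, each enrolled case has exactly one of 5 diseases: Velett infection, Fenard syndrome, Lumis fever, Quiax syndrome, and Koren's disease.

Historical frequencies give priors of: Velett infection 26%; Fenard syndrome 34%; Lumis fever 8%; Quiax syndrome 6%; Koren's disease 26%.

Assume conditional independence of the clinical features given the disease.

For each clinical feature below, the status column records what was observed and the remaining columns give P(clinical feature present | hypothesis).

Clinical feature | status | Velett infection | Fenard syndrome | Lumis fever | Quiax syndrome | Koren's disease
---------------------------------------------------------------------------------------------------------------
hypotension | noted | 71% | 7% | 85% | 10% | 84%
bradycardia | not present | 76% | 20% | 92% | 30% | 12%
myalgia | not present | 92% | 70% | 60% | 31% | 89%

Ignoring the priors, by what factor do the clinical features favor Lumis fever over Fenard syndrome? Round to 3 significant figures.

1.62

Joint likelihood of the clinical feature pattern under each hypothesis (using 1 − P(present | H) for each absent clinical feature):
  Lumis fever: 0.85 × (1 − 0.92) × (1 − 0.60) = 0.0272
  Fenard syndrome: 0.07 × (1 − 0.20) × (1 − 0.70) = 0.0168
Bayes factor = 0.0272 / 0.0168 ≈ 1.62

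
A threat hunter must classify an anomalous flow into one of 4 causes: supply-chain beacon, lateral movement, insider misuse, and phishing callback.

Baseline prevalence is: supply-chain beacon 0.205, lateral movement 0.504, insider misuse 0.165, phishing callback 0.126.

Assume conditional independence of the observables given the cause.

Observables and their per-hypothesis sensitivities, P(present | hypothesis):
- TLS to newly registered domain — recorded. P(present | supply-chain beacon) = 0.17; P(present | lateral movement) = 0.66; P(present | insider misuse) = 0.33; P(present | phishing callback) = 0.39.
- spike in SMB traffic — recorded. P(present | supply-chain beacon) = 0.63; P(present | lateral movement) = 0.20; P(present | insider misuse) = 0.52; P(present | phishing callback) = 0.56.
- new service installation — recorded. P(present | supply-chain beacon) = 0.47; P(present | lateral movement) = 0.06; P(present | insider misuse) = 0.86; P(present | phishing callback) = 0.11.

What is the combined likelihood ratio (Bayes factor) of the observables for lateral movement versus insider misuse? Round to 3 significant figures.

0.0537

Take the product of per-observable likelihoods under each hypothesis, then divide.
  lateral movement: 0.66 × 0.20 × 0.06 = 0.00792
  insider misuse: 0.33 × 0.52 × 0.86 = 0.14758
Bayes factor = 0.00792 / 0.14758 ≈ 0.0537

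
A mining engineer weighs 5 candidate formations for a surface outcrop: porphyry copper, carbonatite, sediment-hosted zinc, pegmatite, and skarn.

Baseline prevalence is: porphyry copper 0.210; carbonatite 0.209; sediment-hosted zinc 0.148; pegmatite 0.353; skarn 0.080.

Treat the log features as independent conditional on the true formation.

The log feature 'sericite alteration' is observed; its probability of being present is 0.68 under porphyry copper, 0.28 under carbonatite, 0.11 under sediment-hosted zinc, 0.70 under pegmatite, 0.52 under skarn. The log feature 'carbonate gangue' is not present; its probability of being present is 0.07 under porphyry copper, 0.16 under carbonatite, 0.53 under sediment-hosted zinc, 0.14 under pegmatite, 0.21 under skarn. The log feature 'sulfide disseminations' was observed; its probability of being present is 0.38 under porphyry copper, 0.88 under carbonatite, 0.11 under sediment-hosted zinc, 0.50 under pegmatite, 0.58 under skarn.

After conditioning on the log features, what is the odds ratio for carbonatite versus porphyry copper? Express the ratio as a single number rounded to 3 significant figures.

0.857

Posterior odds equal prior odds times the likelihood ratio; only the two competing hypotheses matter (using 1 − P(present | H) for each absent log feature).
  carbonatite: 0.209 × 0.28 × (1 − 0.16) × 0.88 = 0.043258
  porphyry copper: 0.210 × 0.68 × (1 − 0.07) × 0.38 = 0.050466
Odds(carbonatite : porphyry copper) = 0.043258 / 0.050466 ≈ 0.857.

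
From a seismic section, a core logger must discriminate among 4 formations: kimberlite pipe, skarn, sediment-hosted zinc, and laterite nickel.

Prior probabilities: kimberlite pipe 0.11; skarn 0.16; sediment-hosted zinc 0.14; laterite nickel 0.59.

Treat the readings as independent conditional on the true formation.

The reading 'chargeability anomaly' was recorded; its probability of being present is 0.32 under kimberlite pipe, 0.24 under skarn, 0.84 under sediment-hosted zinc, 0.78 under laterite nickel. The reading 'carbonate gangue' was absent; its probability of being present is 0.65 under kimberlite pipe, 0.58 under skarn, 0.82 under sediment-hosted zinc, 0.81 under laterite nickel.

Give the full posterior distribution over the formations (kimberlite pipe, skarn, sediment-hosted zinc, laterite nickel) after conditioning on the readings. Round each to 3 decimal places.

By Bayes' rule with conditional independence, the unnormalized weight for each hypothesis is prior × ∏ likelihoods (using 1 − P(present | H) for each absent reading):
  kimberlite pipe: 0.11 × 0.32 × (1 − 0.65) = 0.01232
  skarn: 0.16 × 0.24 × (1 − 0.58) = 0.016128
  sediment-hosted zinc: 0.14 × 0.84 × (1 − 0.82) = 0.021168
  laterite nickel: 0.59 × 0.78 × (1 − 0.81) = 0.087438
Marginal likelihood of the evidence = 0.13705.
P(kimberlite pipe | evidence) = 0.01232 / 0.13705 ≈ 0.090
P(skarn | evidence) = 0.016128 / 0.13705 ≈ 0.118
P(sediment-hosted zinc | evidence) = 0.021168 / 0.13705 ≈ 0.154
P(laterite nickel | evidence) = 0.087438 / 0.13705 ≈ 0.638

0.090, 0.118, 0.154, 0.638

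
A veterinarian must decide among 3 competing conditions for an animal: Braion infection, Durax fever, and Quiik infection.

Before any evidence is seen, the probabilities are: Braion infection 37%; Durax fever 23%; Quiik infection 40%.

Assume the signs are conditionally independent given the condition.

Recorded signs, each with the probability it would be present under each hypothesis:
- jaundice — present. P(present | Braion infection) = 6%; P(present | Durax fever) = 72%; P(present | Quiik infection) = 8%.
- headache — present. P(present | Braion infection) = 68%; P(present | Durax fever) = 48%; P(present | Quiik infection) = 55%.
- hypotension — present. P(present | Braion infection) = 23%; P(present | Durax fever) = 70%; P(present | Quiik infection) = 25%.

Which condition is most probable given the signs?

For each hypothesis, the unnormalized posterior weight is prior × product of the sign likelihoods:
  Braion infection: 0.37 × 0.06 × 0.68 × 0.23 = 0.0034721
  Durax fever: 0.23 × 0.72 × 0.48 × 0.70 = 0.055642
  Quiik infection: 0.40 × 0.08 × 0.55 × 0.25 = 0.0044
Normalizing constant Z = 0.0034721 + 0.055642 + 0.0044 = 0.063514.
P(Braion infection | evidence) ≈ 0.0034721 / 0.063514 ≈ 0.055
P(Durax fever | evidence) ≈ 0.055642 / 0.063514 ≈ 0.876
P(Quiik infection | evidence) ≈ 0.0044 / 0.063514 ≈ 0.069
The largest is 0.876, so Durax fever is most probable.

Durax fever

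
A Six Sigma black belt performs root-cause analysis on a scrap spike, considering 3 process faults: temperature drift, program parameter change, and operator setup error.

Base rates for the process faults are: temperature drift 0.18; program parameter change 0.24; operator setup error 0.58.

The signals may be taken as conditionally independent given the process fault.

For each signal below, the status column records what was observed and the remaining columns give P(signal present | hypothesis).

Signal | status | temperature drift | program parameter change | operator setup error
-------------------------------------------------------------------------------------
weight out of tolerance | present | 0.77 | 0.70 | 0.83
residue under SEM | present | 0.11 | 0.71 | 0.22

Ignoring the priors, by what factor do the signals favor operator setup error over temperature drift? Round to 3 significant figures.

Take the product of per-signal likelihoods under each hypothesis, then divide.
  operator setup error: 0.83 × 0.22 = 0.1826
  temperature drift: 0.77 × 0.11 = 0.0847
Bayes factor = 0.1826 / 0.0847 ≈ 2.16

2.16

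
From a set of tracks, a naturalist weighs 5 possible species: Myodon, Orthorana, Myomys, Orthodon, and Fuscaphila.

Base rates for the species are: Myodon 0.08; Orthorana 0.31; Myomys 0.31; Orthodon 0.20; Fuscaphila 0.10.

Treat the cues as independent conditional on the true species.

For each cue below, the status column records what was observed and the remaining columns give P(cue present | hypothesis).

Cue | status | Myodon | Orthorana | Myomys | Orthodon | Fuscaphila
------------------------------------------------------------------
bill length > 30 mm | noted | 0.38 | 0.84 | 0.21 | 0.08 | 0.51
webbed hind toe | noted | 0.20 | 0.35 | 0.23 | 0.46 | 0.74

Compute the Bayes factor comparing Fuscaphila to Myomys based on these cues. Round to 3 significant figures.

7.81

Take the product of per-cue likelihoods under each hypothesis, then divide.
  Fuscaphila: 0.51 × 0.74 = 0.3774
  Myomys: 0.21 × 0.23 = 0.0483
Bayes factor = 0.3774 / 0.0483 ≈ 7.81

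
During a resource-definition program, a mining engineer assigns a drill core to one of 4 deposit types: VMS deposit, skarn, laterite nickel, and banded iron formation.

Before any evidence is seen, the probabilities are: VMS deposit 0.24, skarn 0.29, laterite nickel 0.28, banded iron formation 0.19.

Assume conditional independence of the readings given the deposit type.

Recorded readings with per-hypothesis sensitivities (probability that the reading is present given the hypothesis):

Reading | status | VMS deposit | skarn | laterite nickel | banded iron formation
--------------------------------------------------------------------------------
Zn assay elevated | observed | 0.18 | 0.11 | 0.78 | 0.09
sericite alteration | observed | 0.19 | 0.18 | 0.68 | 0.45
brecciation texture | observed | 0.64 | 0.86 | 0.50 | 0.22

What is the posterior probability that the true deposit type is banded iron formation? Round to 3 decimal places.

Multiply each prior by the joint likelihood of the reading pattern:
  VMS deposit: 0.24 × 0.18 × 0.19 × 0.64 = 0.0052531
  skarn: 0.29 × 0.11 × 0.18 × 0.86 = 0.0049381
  laterite nickel: 0.28 × 0.78 × 0.68 × 0.50 = 0.074256
  banded iron formation: 0.19 × 0.09 × 0.45 × 0.22 = 0.0016929
The unnormalized weights sum to 0.08614.
P(banded iron formation | evidence) = 0.0016929 / 0.08614 ≈ 0.020.

0.020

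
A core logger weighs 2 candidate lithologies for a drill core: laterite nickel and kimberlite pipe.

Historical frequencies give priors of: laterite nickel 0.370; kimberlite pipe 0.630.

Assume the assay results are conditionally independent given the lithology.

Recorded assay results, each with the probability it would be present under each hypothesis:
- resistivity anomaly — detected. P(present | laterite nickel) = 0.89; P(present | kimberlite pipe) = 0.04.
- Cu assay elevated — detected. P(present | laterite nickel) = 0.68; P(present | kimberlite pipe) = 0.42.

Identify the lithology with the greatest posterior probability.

By Bayes' rule with conditional independence, the unnormalized weight for each hypothesis is prior × ∏ likelihoods:
  laterite nickel: 0.370 × 0.89 × 0.68 = 0.22392
  kimberlite pipe: 0.630 × 0.04 × 0.42 = 0.010584
Normalizing constant Z = 0.22392 + 0.010584 = 0.23451.
P(laterite nickel | evidence) ≈ 0.22392 / 0.23451 ≈ 0.955
P(kimberlite pipe | evidence) ≈ 0.010584 / 0.23451 ≈ 0.045
The largest is 0.955, so laterite nickel is most probable.

laterite nickel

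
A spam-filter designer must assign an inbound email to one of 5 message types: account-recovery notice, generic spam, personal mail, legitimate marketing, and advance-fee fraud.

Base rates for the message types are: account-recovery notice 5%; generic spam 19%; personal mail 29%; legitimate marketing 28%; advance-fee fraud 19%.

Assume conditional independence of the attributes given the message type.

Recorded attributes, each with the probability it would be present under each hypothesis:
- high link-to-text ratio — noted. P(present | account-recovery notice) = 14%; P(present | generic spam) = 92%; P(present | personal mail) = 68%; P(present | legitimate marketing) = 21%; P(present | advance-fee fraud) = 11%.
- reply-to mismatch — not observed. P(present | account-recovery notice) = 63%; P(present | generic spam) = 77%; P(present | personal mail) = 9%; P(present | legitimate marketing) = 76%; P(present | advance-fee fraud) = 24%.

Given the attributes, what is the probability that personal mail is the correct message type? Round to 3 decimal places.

0.711

For each hypothesis, the unnormalized posterior weight is prior × product of the attribute likelihoods (using 1 − P(present | H) for each absent attribute):
  account-recovery notice: 0.05 × 0.14 × (1 − 0.63) = 0.00259
  generic spam: 0.19 × 0.92 × (1 − 0.77) = 0.040204
  personal mail: 0.29 × 0.68 × (1 − 0.09) = 0.17945
  legitimate marketing: 0.28 × 0.21 × (1 − 0.76) = 0.014112
  advance-fee fraud: 0.19 × 0.11 × (1 − 0.24) = 0.015884
The unnormalized weights sum to 0.25224.
P(personal mail | evidence) = 0.17945 / 0.25224 ≈ 0.711.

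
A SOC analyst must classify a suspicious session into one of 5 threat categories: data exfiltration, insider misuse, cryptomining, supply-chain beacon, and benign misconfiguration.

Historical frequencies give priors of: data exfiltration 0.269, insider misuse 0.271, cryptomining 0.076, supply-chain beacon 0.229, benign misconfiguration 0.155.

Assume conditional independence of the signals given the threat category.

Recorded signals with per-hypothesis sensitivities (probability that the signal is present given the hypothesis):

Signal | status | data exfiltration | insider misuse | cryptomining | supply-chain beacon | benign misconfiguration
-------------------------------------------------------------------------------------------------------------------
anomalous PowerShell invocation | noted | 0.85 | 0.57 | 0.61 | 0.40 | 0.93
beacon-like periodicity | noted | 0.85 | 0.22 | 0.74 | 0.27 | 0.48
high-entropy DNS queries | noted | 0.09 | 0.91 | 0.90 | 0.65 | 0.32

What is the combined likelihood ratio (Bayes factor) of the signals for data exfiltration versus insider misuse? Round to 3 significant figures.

The Bayes factor is the ratio of the joint likelihoods of the signal pattern under the two hypotheses.
  data exfiltration: 0.85 × 0.85 × 0.09 = 0.065025
  insider misuse: 0.57 × 0.22 × 0.91 = 0.11411
Bayes factor = 0.065025 / 0.11411 ≈ 0.570

0.570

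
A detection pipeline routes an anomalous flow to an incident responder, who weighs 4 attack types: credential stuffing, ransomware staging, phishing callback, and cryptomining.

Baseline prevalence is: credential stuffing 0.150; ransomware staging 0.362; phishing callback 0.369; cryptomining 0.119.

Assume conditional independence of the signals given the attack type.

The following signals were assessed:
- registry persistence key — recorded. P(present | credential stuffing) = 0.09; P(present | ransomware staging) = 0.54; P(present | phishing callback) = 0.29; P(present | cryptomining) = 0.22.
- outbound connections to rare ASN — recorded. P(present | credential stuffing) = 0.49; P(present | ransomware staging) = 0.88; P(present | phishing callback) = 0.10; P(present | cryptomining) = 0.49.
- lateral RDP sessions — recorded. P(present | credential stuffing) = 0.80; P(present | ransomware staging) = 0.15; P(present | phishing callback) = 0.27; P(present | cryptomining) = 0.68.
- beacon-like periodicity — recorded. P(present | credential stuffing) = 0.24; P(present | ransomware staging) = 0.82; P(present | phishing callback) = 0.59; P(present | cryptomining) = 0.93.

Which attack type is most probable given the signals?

For each hypothesis, the unnormalized posterior weight is prior × product of the signal likelihoods:
  credential stuffing: 0.150 × 0.09 × 0.49 × 0.80 × 0.24 = 0.0012701
  ransomware staging: 0.362 × 0.54 × 0.88 × 0.15 × 0.82 = 0.021159
  phishing callback: 0.369 × 0.29 × 0.10 × 0.27 × 0.59 = 0.0017047
  cryptomining: 0.119 × 0.22 × 0.49 × 0.68 × 0.93 = 0.0081126
Marginal likelihood of the evidence = 0.032246.
P(credential stuffing | evidence) ≈ 0.0012701 / 0.032246 ≈ 0.039
P(ransomware staging | evidence) ≈ 0.021159 / 0.032246 ≈ 0.656
P(phishing callback | evidence) ≈ 0.0017047 / 0.032246 ≈ 0.053
P(cryptomining | evidence) ≈ 0.0081126 / 0.032246 ≈ 0.252
The largest is 0.656, so ransomware staging is most probable.

ransomware staging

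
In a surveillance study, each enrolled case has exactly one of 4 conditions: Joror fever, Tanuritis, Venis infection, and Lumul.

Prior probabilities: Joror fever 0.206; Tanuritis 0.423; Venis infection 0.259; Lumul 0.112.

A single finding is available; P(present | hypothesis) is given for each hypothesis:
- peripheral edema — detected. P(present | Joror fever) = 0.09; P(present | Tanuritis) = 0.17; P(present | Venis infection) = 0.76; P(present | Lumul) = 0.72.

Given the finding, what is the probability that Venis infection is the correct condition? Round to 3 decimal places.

Multiply each prior by the likelihood of the finding:
  Joror fever: 0.206 × 0.09 = 0.01854
  Tanuritis: 0.423 × 0.17 = 0.07191
  Venis infection: 0.259 × 0.76 = 0.19684
  Lumul: 0.112 × 0.72 = 0.08064
Normalizing constant Z = 0.01854 + 0.07191 + 0.19684 + 0.08064 = 0.36793.
P(Venis infection | evidence) = 0.19684 / 0.36793 ≈ 0.535.

0.535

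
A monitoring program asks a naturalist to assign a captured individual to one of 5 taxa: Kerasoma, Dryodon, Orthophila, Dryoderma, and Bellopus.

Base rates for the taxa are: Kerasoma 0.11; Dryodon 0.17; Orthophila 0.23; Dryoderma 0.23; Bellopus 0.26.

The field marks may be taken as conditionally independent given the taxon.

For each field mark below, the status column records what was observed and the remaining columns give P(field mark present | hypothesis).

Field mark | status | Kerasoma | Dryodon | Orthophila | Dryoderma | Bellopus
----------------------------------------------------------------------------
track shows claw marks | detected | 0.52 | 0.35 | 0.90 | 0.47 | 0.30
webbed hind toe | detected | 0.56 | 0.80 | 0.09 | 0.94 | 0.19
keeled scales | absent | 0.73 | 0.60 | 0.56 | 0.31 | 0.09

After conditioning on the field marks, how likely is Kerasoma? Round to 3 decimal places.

By Bayes' rule with conditional independence, the unnormalized weight for each hypothesis is prior × ∏ likelihoods (using 1 − P(present | H) for each absent field mark):
  Kerasoma: 0.11 × 0.52 × 0.56 × (1 − 0.73) = 0.0086486
  Dryodon: 0.17 × 0.35 × 0.80 × (1 − 0.60) = 0.01904
  Orthophila: 0.23 × 0.90 × 0.09 × (1 − 0.56) = 0.0081972
  Dryoderma: 0.23 × 0.47 × 0.94 × (1 − 0.31) = 0.070114
  Bellopus: 0.26 × 0.30 × 0.19 × (1 − 0.09) = 0.013486
The unnormalized weights sum to 0.11949.
P(Kerasoma | evidence) = 0.0086486 / 0.11949 ≈ 0.072.

0.072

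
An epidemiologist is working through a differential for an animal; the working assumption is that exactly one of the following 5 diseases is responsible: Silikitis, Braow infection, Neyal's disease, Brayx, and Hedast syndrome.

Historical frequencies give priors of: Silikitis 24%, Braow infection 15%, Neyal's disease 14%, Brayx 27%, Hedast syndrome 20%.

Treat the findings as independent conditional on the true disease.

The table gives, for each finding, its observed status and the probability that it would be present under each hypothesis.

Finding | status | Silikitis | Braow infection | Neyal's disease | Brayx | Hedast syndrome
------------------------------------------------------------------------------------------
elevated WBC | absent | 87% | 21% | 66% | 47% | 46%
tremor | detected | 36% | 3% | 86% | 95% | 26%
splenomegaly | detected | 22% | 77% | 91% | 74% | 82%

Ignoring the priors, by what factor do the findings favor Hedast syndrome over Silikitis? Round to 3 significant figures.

Joint likelihood of the evidence pattern under each hypothesis (using 1 − P(present | H) for each absent finding):
  Hedast syndrome: (1 − 0.46) × 0.26 × 0.82 = 0.11513
  Silikitis: (1 − 0.87) × 0.36 × 0.22 = 0.010296
Bayes factor = 0.11513 / 0.010296 ≈ 11.2

11.2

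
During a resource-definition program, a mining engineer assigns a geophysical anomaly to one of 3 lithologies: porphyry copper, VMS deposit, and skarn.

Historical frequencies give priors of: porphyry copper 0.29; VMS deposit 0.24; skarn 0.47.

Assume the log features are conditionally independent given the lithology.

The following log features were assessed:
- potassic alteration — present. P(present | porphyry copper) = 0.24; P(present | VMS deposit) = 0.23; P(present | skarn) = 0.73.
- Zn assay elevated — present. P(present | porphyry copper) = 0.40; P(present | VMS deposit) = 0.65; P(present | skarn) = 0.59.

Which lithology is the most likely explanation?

Multiply each prior by the joint likelihood of the log feature pattern:
  porphyry copper: 0.29 × 0.24 × 0.40 = 0.02784
  VMS deposit: 0.24 × 0.23 × 0.65 = 0.03588
  skarn: 0.47 × 0.73 × 0.59 = 0.20243
Marginal likelihood of the evidence = 0.26615.
P(porphyry copper | evidence) ≈ 0.02784 / 0.26615 ≈ 0.105
P(VMS deposit | evidence) ≈ 0.03588 / 0.26615 ≈ 0.135
P(skarn | evidence) ≈ 0.20243 / 0.26615 ≈ 0.761
The largest is 0.761, so skarn is most probable.

skarn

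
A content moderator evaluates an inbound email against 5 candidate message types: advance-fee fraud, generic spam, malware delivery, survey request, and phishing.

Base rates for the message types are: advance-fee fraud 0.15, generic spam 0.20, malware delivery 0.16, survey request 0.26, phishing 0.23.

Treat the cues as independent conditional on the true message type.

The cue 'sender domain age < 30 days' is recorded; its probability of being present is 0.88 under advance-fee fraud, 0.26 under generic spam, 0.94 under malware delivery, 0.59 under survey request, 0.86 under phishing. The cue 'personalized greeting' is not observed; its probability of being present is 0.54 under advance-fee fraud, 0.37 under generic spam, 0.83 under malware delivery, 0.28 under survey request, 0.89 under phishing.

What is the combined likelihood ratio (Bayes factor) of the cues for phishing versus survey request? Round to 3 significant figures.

The Bayes factor is the ratio of the joint likelihoods of the cue pattern under the two hypotheses (using 1 − P(present | H) for each absent cue).
  phishing: 0.86 × (1 − 0.89) = 0.0946
  survey request: 0.59 × (1 − 0.28) = 0.4248
Bayes factor = 0.0946 / 0.4248 ≈ 0.223

0.223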